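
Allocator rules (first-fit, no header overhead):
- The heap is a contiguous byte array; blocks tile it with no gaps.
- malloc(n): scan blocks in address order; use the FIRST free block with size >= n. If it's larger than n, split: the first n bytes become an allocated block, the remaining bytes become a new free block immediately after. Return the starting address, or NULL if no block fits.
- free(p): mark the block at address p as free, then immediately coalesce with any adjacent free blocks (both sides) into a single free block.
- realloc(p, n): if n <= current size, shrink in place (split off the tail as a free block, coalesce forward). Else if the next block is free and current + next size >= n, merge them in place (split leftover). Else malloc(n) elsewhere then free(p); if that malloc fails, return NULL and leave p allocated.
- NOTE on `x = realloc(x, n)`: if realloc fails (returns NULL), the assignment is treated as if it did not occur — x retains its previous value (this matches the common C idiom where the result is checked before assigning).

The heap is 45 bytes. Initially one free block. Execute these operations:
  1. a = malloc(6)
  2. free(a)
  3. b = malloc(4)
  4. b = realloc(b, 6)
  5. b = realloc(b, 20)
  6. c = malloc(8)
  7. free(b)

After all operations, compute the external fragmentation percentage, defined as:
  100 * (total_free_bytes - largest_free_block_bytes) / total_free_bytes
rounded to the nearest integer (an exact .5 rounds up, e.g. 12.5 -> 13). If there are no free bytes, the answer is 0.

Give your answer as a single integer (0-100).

Answer: 46

Derivation:
Op 1: a = malloc(6) -> a = 0; heap: [0-5 ALLOC][6-44 FREE]
Op 2: free(a) -> (freed a); heap: [0-44 FREE]
Op 3: b = malloc(4) -> b = 0; heap: [0-3 ALLOC][4-44 FREE]
Op 4: b = realloc(b, 6) -> b = 0; heap: [0-5 ALLOC][6-44 FREE]
Op 5: b = realloc(b, 20) -> b = 0; heap: [0-19 ALLOC][20-44 FREE]
Op 6: c = malloc(8) -> c = 20; heap: [0-19 ALLOC][20-27 ALLOC][28-44 FREE]
Op 7: free(b) -> (freed b); heap: [0-19 FREE][20-27 ALLOC][28-44 FREE]
Free blocks: [20 17] total_free=37 largest=20 -> 100*(37-20)/37 = 1700/37 ≈ 45.946 -> rounds to 46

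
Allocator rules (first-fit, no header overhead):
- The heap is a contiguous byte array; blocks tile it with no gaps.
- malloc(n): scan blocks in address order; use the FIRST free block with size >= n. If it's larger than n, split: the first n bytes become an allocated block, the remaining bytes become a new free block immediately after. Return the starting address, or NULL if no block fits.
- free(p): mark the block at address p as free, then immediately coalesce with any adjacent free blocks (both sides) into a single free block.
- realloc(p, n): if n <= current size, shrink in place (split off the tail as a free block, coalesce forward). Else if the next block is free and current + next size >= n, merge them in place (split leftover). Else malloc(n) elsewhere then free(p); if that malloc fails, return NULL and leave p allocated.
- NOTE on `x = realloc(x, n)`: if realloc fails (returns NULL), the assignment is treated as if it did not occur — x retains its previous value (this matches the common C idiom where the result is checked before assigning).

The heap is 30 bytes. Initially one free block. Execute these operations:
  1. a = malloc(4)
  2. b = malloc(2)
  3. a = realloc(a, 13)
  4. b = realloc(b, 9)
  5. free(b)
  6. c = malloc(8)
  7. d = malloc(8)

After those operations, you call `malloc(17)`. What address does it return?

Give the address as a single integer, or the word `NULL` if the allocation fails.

Answer: NULL

Derivation:
Op 1: a = malloc(4) -> a = 0; heap: [0-3 ALLOC][4-29 FREE]
Op 2: b = malloc(2) -> b = 4; heap: [0-3 ALLOC][4-5 ALLOC][6-29 FREE]
Op 3: a = realloc(a, 13) -> a = 6; heap: [0-3 FREE][4-5 ALLOC][6-18 ALLOC][19-29 FREE]
Op 4: b = realloc(b, 9) -> b = 19; heap: [0-5 FREE][6-18 ALLOC][19-27 ALLOC][28-29 FREE]
Op 5: free(b) -> (freed b); heap: [0-5 FREE][6-18 ALLOC][19-29 FREE]
Op 6: c = malloc(8) -> c = 19; heap: [0-5 FREE][6-18 ALLOC][19-26 ALLOC][27-29 FREE]
Op 7: d = malloc(8) -> d = NULL; heap: [0-5 FREE][6-18 ALLOC][19-26 ALLOC][27-29 FREE]
malloc(17): first-fit scan over [0-5 FREE][6-18 ALLOC][19-26 ALLOC][27-29 FREE] -> NULL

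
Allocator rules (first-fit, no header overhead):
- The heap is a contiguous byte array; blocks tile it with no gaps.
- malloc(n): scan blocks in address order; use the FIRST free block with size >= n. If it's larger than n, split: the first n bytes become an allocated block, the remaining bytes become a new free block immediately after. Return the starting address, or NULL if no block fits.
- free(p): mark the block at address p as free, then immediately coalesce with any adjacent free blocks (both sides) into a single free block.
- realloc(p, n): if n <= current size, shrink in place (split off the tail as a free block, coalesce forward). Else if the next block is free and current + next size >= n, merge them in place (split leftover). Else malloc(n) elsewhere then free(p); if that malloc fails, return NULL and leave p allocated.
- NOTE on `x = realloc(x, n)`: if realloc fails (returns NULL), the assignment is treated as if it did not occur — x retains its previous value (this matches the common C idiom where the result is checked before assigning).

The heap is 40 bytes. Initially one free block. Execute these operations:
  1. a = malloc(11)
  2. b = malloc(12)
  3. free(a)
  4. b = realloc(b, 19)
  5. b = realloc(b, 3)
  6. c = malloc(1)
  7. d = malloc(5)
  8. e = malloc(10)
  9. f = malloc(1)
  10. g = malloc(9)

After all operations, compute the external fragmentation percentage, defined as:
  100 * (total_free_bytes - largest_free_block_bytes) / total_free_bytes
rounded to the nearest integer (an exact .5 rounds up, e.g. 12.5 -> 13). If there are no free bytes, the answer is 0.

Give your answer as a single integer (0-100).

Op 1: a = malloc(11) -> a = 0; heap: [0-10 ALLOC][11-39 FREE]
Op 2: b = malloc(12) -> b = 11; heap: [0-10 ALLOC][11-22 ALLOC][23-39 FREE]
Op 3: free(a) -> (freed a); heap: [0-10 FREE][11-22 ALLOC][23-39 FREE]
Op 4: b = realloc(b, 19) -> b = 11; heap: [0-10 FREE][11-29 ALLOC][30-39 FREE]
Op 5: b = realloc(b, 3) -> b = 11; heap: [0-10 FREE][11-13 ALLOC][14-39 FREE]
Op 6: c = malloc(1) -> c = 0; heap: [0-0 ALLOC][1-10 FREE][11-13 ALLOC][14-39 FREE]
Op 7: d = malloc(5) -> d = 1; heap: [0-0 ALLOC][1-5 ALLOC][6-10 FREE][11-13 ALLOC][14-39 FREE]
Op 8: e = malloc(10) -> e = 14; heap: [0-0 ALLOC][1-5 ALLOC][6-10 FREE][11-13 ALLOC][14-23 ALLOC][24-39 FREE]
Op 9: f = malloc(1) -> f = 6; heap: [0-0 ALLOC][1-5 ALLOC][6-6 ALLOC][7-10 FREE][11-13 ALLOC][14-23 ALLOC][24-39 FREE]
Op 10: g = malloc(9) -> g = 24; heap: [0-0 ALLOC][1-5 ALLOC][6-6 ALLOC][7-10 FREE][11-13 ALLOC][14-23 ALLOC][24-32 ALLOC][33-39 FREE]
Free blocks: [4 7] total_free=11 largest=7 -> 100*(11-7)/11 = 400/11 ≈ 36.364 -> rounds to 36

Answer: 36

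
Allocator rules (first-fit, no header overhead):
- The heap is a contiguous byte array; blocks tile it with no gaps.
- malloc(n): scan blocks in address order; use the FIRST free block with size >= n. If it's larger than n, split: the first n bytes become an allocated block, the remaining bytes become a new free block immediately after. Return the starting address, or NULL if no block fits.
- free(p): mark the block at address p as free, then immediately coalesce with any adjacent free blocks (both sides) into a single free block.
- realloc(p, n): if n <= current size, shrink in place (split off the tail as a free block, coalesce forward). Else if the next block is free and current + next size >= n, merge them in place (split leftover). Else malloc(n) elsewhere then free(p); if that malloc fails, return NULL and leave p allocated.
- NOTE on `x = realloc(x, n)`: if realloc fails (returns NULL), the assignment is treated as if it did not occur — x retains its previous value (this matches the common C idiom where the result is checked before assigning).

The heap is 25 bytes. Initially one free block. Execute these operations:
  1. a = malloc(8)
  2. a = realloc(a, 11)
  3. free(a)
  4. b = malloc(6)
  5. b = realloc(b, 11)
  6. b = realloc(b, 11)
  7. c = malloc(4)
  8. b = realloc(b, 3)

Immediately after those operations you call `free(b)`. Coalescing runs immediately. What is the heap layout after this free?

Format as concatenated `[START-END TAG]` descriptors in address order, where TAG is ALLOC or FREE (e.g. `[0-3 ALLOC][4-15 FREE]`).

Op 1: a = malloc(8) -> a = 0; heap: [0-7 ALLOC][8-24 FREE]
Op 2: a = realloc(a, 11) -> a = 0; heap: [0-10 ALLOC][11-24 FREE]
Op 3: free(a) -> (freed a); heap: [0-24 FREE]
Op 4: b = malloc(6) -> b = 0; heap: [0-5 ALLOC][6-24 FREE]
Op 5: b = realloc(b, 11) -> b = 0; heap: [0-10 ALLOC][11-24 FREE]
Op 6: b = realloc(b, 11) -> b = 0; heap: [0-10 ALLOC][11-24 FREE]
Op 7: c = malloc(4) -> c = 11; heap: [0-10 ALLOC][11-14 ALLOC][15-24 FREE]
Op 8: b = realloc(b, 3) -> b = 0; heap: [0-2 ALLOC][3-10 FREE][11-14 ALLOC][15-24 FREE]
free(b): b = 0 -> block [0-2 ALLOC]; mark free, coalesce with adjacent free neighbors -> [0-10 FREE][11-14 ALLOC][15-24 FREE]

Answer: [0-10 FREE][11-14 ALLOC][15-24 FREE]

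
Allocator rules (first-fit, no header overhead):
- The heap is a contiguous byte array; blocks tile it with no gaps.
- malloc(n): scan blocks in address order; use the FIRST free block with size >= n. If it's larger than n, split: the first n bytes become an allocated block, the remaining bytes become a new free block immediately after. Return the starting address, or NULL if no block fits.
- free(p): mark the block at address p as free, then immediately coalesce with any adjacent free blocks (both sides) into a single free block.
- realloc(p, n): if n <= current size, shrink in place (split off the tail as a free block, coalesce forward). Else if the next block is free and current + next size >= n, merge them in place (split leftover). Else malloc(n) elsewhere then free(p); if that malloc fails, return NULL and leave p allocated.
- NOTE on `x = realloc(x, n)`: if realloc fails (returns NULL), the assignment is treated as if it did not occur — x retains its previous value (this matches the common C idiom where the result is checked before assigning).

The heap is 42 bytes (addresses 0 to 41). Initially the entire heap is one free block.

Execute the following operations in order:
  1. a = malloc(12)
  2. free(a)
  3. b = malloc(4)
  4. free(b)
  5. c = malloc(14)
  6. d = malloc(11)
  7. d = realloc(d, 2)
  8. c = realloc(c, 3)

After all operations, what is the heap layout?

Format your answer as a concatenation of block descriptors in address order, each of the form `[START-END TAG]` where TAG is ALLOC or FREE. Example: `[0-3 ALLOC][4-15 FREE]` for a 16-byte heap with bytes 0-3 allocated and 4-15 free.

Answer: [0-2 ALLOC][3-13 FREE][14-15 ALLOC][16-41 FREE]

Derivation:
Op 1: a = malloc(12) -> a = 0; heap: [0-11 ALLOC][12-41 FREE]
Op 2: free(a) -> (freed a); heap: [0-41 FREE]
Op 3: b = malloc(4) -> b = 0; heap: [0-3 ALLOC][4-41 FREE]
Op 4: free(b) -> (freed b); heap: [0-41 FREE]
Op 5: c = malloc(14) -> c = 0; heap: [0-13 ALLOC][14-41 FREE]
Op 6: d = malloc(11) -> d = 14; heap: [0-13 ALLOC][14-24 ALLOC][25-41 FREE]
Op 7: d = realloc(d, 2) -> d = 14; heap: [0-13 ALLOC][14-15 ALLOC][16-41 FREE]
Op 8: c = realloc(c, 3) -> c = 0; heap: [0-2 ALLOC][3-13 FREE][14-15 ALLOC][16-41 FREE]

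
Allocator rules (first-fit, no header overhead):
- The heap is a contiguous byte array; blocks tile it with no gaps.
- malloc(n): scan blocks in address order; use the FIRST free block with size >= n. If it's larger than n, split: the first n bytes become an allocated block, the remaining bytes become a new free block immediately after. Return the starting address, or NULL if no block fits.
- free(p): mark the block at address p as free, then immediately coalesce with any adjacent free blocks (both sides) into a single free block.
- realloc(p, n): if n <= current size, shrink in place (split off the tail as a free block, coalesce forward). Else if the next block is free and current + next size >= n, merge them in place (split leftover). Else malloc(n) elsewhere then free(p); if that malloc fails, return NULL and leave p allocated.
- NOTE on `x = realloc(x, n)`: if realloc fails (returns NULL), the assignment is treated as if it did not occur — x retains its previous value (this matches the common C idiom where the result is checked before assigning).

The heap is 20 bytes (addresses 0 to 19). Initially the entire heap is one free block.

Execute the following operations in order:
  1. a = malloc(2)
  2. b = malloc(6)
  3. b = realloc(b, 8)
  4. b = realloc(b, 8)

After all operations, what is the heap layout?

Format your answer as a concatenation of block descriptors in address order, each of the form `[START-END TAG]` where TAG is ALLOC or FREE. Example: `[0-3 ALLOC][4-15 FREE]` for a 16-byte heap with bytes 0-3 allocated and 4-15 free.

Op 1: a = malloc(2) -> a = 0; heap: [0-1 ALLOC][2-19 FREE]
Op 2: b = malloc(6) -> b = 2; heap: [0-1 ALLOC][2-7 ALLOC][8-19 FREE]
Op 3: b = realloc(b, 8) -> b = 2; heap: [0-1 ALLOC][2-9 ALLOC][10-19 FREE]
Op 4: b = realloc(b, 8) -> b = 2; heap: [0-1 ALLOC][2-9 ALLOC][10-19 FREE]

Answer: [0-1 ALLOC][2-9 ALLOC][10-19 FREE]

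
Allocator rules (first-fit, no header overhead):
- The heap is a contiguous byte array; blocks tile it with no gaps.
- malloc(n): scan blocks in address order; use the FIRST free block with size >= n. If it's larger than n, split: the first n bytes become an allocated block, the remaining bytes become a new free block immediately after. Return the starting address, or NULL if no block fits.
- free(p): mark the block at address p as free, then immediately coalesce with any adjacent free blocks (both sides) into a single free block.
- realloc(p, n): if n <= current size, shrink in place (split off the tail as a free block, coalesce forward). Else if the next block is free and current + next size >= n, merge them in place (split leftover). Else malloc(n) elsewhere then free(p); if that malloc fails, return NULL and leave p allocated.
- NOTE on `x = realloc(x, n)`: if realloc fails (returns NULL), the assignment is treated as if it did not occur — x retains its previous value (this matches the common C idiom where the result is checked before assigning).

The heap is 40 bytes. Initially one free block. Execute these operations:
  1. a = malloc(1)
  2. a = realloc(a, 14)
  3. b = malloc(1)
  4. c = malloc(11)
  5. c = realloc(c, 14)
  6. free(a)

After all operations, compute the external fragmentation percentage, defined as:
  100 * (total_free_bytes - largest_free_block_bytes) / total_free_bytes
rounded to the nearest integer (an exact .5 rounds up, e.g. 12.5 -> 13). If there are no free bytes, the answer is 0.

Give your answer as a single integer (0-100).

Answer: 44

Derivation:
Op 1: a = malloc(1) -> a = 0; heap: [0-0 ALLOC][1-39 FREE]
Op 2: a = realloc(a, 14) -> a = 0; heap: [0-13 ALLOC][14-39 FREE]
Op 3: b = malloc(1) -> b = 14; heap: [0-13 ALLOC][14-14 ALLOC][15-39 FREE]
Op 4: c = malloc(11) -> c = 15; heap: [0-13 ALLOC][14-14 ALLOC][15-25 ALLOC][26-39 FREE]
Op 5: c = realloc(c, 14) -> c = 15; heap: [0-13 ALLOC][14-14 ALLOC][15-28 ALLOC][29-39 FREE]
Op 6: free(a) -> (freed a); heap: [0-13 FREE][14-14 ALLOC][15-28 ALLOC][29-39 FREE]
Free blocks: [14 11] total_free=25 largest=14 -> 100*(25-14)/25 = 1100/25 = 44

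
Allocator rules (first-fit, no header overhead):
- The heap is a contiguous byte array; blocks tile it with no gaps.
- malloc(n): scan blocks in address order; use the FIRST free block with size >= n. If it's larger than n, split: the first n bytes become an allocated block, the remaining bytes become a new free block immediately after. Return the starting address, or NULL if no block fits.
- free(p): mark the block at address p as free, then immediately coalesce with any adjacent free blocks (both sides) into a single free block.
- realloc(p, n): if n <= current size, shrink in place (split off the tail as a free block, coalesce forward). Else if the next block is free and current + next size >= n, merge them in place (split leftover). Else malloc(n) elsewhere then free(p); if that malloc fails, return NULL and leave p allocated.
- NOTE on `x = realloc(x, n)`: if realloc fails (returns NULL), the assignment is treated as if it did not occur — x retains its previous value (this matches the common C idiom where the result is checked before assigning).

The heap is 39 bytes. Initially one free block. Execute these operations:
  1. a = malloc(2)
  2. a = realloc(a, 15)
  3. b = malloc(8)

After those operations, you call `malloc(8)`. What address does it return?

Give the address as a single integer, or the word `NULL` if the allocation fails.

Op 1: a = malloc(2) -> a = 0; heap: [0-1 ALLOC][2-38 FREE]
Op 2: a = realloc(a, 15) -> a = 0; heap: [0-14 ALLOC][15-38 FREE]
Op 3: b = malloc(8) -> b = 15; heap: [0-14 ALLOC][15-22 ALLOC][23-38 FREE]
malloc(8): first-fit scan over [0-14 ALLOC][15-22 ALLOC][23-38 FREE] -> 23

Answer: 23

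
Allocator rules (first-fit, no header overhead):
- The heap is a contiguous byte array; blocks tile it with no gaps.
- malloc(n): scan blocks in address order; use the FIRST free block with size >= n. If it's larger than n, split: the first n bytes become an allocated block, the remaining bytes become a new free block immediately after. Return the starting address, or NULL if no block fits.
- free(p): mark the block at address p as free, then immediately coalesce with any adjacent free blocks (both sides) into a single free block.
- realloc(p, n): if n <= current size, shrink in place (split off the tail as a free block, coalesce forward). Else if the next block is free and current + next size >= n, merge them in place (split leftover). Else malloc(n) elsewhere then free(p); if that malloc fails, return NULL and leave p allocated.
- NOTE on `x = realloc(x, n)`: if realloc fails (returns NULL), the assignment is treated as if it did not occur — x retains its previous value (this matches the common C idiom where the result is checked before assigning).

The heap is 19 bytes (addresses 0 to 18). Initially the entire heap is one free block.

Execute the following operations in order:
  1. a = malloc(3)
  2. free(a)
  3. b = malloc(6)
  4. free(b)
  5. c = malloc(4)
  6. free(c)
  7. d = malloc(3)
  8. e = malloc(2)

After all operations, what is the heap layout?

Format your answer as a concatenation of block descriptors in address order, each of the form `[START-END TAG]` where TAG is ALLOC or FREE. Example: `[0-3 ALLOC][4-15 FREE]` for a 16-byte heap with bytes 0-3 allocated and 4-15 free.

Answer: [0-2 ALLOC][3-4 ALLOC][5-18 FREE]

Derivation:
Op 1: a = malloc(3) -> a = 0; heap: [0-2 ALLOC][3-18 FREE]
Op 2: free(a) -> (freed a); heap: [0-18 FREE]
Op 3: b = malloc(6) -> b = 0; heap: [0-5 ALLOC][6-18 FREE]
Op 4: free(b) -> (freed b); heap: [0-18 FREE]
Op 5: c = malloc(4) -> c = 0; heap: [0-3 ALLOC][4-18 FREE]
Op 6: free(c) -> (freed c); heap: [0-18 FREE]
Op 7: d = malloc(3) -> d = 0; heap: [0-2 ALLOC][3-18 FREE]
Op 8: e = malloc(2) -> e = 3; heap: [0-2 ALLOC][3-4 ALLOC][5-18 FREE]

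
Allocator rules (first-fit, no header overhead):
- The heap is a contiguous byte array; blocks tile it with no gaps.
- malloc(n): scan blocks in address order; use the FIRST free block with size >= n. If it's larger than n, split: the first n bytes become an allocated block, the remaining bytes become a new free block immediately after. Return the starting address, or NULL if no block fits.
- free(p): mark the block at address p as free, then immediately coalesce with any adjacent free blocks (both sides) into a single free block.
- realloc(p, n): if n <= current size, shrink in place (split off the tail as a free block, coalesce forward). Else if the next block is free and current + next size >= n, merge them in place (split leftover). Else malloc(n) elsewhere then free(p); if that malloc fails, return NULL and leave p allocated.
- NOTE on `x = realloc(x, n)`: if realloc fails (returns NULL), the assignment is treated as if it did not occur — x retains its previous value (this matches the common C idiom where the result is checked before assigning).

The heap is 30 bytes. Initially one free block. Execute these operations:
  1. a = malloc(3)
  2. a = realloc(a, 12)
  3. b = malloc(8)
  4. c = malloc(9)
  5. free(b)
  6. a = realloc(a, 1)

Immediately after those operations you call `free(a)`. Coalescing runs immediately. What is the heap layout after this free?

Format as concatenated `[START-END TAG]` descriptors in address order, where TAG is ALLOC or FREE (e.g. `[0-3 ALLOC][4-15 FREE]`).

Answer: [0-19 FREE][20-28 ALLOC][29-29 FREE]

Derivation:
Op 1: a = malloc(3) -> a = 0; heap: [0-2 ALLOC][3-29 FREE]
Op 2: a = realloc(a, 12) -> a = 0; heap: [0-11 ALLOC][12-29 FREE]
Op 3: b = malloc(8) -> b = 12; heap: [0-11 ALLOC][12-19 ALLOC][20-29 FREE]
Op 4: c = malloc(9) -> c = 20; heap: [0-11 ALLOC][12-19 ALLOC][20-28 ALLOC][29-29 FREE]
Op 5: free(b) -> (freed b); heap: [0-11 ALLOC][12-19 FREE][20-28 ALLOC][29-29 FREE]
Op 6: a = realloc(a, 1) -> a = 0; heap: [0-0 ALLOC][1-19 FREE][20-28 ALLOC][29-29 FREE]
free(a): a = 0 -> block [0-0 ALLOC]; mark free, coalesce with adjacent free neighbors -> [0-19 FREE][20-28 ALLOC][29-29 FREE]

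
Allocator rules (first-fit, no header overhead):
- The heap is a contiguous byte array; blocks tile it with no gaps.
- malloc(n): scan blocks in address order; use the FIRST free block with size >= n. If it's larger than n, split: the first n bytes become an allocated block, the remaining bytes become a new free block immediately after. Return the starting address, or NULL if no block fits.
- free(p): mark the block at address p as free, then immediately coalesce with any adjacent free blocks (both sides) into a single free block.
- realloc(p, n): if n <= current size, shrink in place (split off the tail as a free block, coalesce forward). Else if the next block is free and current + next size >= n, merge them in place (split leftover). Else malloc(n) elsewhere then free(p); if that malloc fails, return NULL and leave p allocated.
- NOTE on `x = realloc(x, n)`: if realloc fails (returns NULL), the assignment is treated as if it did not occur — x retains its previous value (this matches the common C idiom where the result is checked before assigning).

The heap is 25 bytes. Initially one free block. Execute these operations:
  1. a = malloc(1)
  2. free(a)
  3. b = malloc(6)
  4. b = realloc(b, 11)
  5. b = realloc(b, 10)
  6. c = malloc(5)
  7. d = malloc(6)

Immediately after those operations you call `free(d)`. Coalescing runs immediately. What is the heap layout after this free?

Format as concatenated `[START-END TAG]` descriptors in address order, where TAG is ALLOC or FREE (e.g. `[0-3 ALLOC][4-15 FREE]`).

Op 1: a = malloc(1) -> a = 0; heap: [0-0 ALLOC][1-24 FREE]
Op 2: free(a) -> (freed a); heap: [0-24 FREE]
Op 3: b = malloc(6) -> b = 0; heap: [0-5 ALLOC][6-24 FREE]
Op 4: b = realloc(b, 11) -> b = 0; heap: [0-10 ALLOC][11-24 FREE]
Op 5: b = realloc(b, 10) -> b = 0; heap: [0-9 ALLOC][10-24 FREE]
Op 6: c = malloc(5) -> c = 10; heap: [0-9 ALLOC][10-14 ALLOC][15-24 FREE]
Op 7: d = malloc(6) -> d = 15; heap: [0-9 ALLOC][10-14 ALLOC][15-20 ALLOC][21-24 FREE]
free(d): d = 15 -> block [15-20 ALLOC]; mark free, coalesce with adjacent free neighbors -> [0-9 ALLOC][10-14 ALLOC][15-24 FREE]

Answer: [0-9 ALLOC][10-14 ALLOC][15-24 FREE]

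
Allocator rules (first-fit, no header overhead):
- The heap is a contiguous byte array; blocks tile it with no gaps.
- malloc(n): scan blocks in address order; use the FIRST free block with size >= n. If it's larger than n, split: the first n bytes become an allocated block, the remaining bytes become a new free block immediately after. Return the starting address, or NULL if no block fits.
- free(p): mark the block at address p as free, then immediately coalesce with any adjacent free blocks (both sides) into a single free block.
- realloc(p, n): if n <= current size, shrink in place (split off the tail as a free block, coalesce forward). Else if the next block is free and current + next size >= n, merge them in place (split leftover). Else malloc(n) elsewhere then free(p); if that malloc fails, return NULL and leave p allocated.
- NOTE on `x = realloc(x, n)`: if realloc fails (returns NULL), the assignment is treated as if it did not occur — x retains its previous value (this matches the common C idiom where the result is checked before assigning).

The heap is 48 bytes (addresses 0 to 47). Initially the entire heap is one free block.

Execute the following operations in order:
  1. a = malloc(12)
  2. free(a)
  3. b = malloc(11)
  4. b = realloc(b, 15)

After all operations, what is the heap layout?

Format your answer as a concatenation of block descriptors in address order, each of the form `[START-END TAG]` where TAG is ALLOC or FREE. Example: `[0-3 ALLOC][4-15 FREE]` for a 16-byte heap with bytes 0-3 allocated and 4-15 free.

Op 1: a = malloc(12) -> a = 0; heap: [0-11 ALLOC][12-47 FREE]
Op 2: free(a) -> (freed a); heap: [0-47 FREE]
Op 3: b = malloc(11) -> b = 0; heap: [0-10 ALLOC][11-47 FREE]
Op 4: b = realloc(b, 15) -> b = 0; heap: [0-14 ALLOC][15-47 FREE]

Answer: [0-14 ALLOC][15-47 FREE]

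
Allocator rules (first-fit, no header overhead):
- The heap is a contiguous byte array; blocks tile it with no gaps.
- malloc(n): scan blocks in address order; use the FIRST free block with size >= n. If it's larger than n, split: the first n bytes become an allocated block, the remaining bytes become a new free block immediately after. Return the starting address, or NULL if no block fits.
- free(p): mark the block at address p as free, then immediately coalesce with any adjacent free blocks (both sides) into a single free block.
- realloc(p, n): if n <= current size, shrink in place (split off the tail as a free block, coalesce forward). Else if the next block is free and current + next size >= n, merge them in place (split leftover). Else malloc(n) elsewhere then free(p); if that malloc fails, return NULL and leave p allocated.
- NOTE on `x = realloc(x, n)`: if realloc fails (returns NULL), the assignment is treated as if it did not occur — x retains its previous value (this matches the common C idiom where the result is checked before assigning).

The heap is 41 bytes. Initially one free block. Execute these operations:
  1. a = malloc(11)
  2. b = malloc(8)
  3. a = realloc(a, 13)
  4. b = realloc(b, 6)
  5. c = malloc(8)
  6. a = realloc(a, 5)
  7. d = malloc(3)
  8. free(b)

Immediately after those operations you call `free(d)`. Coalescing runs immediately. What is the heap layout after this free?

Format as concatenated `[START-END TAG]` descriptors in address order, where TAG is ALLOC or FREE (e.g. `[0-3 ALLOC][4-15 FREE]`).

Op 1: a = malloc(11) -> a = 0; heap: [0-10 ALLOC][11-40 FREE]
Op 2: b = malloc(8) -> b = 11; heap: [0-10 ALLOC][11-18 ALLOC][19-40 FREE]
Op 3: a = realloc(a, 13) -> a = 19; heap: [0-10 FREE][11-18 ALLOC][19-31 ALLOC][32-40 FREE]
Op 4: b = realloc(b, 6) -> b = 11; heap: [0-10 FREE][11-16 ALLOC][17-18 FREE][19-31 ALLOC][32-40 FREE]
Op 5: c = malloc(8) -> c = 0; heap: [0-7 ALLOC][8-10 FREE][11-16 ALLOC][17-18 FREE][19-31 ALLOC][32-40 FREE]
Op 6: a = realloc(a, 5) -> a = 19; heap: [0-7 ALLOC][8-10 FREE][11-16 ALLOC][17-18 FREE][19-23 ALLOC][24-40 FREE]
Op 7: d = malloc(3) -> d = 8; heap: [0-7 ALLOC][8-10 ALLOC][11-16 ALLOC][17-18 FREE][19-23 ALLOC][24-40 FREE]
Op 8: free(b) -> (freed b); heap: [0-7 ALLOC][8-10 ALLOC][11-18 FREE][19-23 ALLOC][24-40 FREE]
free(d): d = 8 -> block [8-10 ALLOC]; mark free, coalesce with adjacent free neighbors -> [0-7 ALLOC][8-18 FREE][19-23 ALLOC][24-40 FREE]

Answer: [0-7 ALLOC][8-18 FREE][19-23 ALLOC][24-40 FREE]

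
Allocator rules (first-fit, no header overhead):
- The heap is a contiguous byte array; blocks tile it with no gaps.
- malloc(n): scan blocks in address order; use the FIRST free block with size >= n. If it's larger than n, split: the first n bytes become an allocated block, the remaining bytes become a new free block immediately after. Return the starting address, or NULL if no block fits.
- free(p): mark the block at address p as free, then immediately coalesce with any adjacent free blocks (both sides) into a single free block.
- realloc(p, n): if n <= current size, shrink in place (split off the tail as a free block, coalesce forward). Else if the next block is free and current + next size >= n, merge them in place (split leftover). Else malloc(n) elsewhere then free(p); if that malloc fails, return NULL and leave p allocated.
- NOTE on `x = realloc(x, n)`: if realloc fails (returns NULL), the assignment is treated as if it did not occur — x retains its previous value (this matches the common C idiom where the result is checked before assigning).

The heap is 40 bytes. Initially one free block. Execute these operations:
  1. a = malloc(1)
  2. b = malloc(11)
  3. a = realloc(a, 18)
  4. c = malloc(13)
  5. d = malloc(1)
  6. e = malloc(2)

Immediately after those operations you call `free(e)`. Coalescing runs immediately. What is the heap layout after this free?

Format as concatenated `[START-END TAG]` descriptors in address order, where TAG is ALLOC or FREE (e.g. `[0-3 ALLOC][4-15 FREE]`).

Op 1: a = malloc(1) -> a = 0; heap: [0-0 ALLOC][1-39 FREE]
Op 2: b = malloc(11) -> b = 1; heap: [0-0 ALLOC][1-11 ALLOC][12-39 FREE]
Op 3: a = realloc(a, 18) -> a = 12; heap: [0-0 FREE][1-11 ALLOC][12-29 ALLOC][30-39 FREE]
Op 4: c = malloc(13) -> c = NULL; heap: [0-0 FREE][1-11 ALLOC][12-29 ALLOC][30-39 FREE]
Op 5: d = malloc(1) -> d = 0; heap: [0-0 ALLOC][1-11 ALLOC][12-29 ALLOC][30-39 FREE]
Op 6: e = malloc(2) -> e = 30; heap: [0-0 ALLOC][1-11 ALLOC][12-29 ALLOC][30-31 ALLOC][32-39 FREE]
free(e): e = 30 -> block [30-31 ALLOC]; mark free, coalesce with adjacent free neighbors -> [0-0 ALLOC][1-11 ALLOC][12-29 ALLOC][30-39 FREE]

Answer: [0-0 ALLOC][1-11 ALLOC][12-29 ALLOC][30-39 FREE]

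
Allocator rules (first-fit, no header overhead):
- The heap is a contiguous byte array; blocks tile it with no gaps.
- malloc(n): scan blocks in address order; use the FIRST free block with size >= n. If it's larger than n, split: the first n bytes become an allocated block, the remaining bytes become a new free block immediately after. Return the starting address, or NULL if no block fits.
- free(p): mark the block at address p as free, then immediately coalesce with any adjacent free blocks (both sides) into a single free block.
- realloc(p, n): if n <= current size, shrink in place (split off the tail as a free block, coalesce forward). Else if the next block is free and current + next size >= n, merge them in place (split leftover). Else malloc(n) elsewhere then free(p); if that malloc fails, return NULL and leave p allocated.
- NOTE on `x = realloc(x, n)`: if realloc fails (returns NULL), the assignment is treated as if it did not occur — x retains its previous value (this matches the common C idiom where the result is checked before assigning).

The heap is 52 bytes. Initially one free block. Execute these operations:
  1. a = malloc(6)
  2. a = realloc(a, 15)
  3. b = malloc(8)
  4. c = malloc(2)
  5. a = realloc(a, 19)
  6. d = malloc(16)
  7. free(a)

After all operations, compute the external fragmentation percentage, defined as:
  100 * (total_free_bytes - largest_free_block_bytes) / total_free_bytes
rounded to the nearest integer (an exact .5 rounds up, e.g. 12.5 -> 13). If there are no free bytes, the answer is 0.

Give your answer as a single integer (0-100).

Op 1: a = malloc(6) -> a = 0; heap: [0-5 ALLOC][6-51 FREE]
Op 2: a = realloc(a, 15) -> a = 0; heap: [0-14 ALLOC][15-51 FREE]
Op 3: b = malloc(8) -> b = 15; heap: [0-14 ALLOC][15-22 ALLOC][23-51 FREE]
Op 4: c = malloc(2) -> c = 23; heap: [0-14 ALLOC][15-22 ALLOC][23-24 ALLOC][25-51 FREE]
Op 5: a = realloc(a, 19) -> a = 25; heap: [0-14 FREE][15-22 ALLOC][23-24 ALLOC][25-43 ALLOC][44-51 FREE]
Op 6: d = malloc(16) -> d = NULL; heap: [0-14 FREE][15-22 ALLOC][23-24 ALLOC][25-43 ALLOC][44-51 FREE]
Op 7: free(a) -> (freed a); heap: [0-14 FREE][15-22 ALLOC][23-24 ALLOC][25-51 FREE]
Free blocks: [15 27] total_free=42 largest=27 -> 100*(42-27)/42 = 1500/42 ≈ 35.714 -> rounds to 36

Answer: 36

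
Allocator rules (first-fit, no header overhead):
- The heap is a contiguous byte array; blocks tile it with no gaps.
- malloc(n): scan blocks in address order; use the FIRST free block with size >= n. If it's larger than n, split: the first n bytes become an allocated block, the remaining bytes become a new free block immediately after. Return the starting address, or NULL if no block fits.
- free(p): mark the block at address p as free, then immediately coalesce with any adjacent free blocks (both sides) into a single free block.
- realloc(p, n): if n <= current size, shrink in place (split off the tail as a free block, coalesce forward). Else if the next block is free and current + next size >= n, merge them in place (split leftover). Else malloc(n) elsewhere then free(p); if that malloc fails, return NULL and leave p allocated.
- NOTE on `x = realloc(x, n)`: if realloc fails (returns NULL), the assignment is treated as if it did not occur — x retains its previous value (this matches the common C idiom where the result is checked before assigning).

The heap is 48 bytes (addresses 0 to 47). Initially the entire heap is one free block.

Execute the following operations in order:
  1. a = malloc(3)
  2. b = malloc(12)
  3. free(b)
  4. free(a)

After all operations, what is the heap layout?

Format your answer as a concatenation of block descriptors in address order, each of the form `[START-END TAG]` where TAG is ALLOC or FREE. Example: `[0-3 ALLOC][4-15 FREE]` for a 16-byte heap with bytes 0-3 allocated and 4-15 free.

Op 1: a = malloc(3) -> a = 0; heap: [0-2 ALLOC][3-47 FREE]
Op 2: b = malloc(12) -> b = 3; heap: [0-2 ALLOC][3-14 ALLOC][15-47 FREE]
Op 3: free(b) -> (freed b); heap: [0-2 ALLOC][3-47 FREE]
Op 4: free(a) -> (freed a); heap: [0-47 FREE]

Answer: [0-47 FREE]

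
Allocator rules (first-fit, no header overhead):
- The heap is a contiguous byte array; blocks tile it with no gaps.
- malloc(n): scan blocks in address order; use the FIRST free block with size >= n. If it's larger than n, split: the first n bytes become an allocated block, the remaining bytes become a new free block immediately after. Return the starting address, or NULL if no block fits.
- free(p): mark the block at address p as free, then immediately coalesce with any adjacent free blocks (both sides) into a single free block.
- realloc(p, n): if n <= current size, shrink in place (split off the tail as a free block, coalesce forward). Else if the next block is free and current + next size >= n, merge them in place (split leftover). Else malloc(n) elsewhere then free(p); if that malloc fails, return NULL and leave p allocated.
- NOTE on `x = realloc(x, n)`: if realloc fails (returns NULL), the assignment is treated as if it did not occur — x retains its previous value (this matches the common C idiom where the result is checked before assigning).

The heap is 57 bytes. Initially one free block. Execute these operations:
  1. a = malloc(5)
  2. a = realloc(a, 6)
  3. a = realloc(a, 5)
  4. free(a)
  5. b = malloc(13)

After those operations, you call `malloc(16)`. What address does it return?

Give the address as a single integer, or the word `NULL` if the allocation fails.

Op 1: a = malloc(5) -> a = 0; heap: [0-4 ALLOC][5-56 FREE]
Op 2: a = realloc(a, 6) -> a = 0; heap: [0-5 ALLOC][6-56 FREE]
Op 3: a = realloc(a, 5) -> a = 0; heap: [0-4 ALLOC][5-56 FREE]
Op 4: free(a) -> (freed a); heap: [0-56 FREE]
Op 5: b = malloc(13) -> b = 0; heap: [0-12 ALLOC][13-56 FREE]
malloc(16): first-fit scan over [0-12 ALLOC][13-56 FREE] -> 13

Answer: 13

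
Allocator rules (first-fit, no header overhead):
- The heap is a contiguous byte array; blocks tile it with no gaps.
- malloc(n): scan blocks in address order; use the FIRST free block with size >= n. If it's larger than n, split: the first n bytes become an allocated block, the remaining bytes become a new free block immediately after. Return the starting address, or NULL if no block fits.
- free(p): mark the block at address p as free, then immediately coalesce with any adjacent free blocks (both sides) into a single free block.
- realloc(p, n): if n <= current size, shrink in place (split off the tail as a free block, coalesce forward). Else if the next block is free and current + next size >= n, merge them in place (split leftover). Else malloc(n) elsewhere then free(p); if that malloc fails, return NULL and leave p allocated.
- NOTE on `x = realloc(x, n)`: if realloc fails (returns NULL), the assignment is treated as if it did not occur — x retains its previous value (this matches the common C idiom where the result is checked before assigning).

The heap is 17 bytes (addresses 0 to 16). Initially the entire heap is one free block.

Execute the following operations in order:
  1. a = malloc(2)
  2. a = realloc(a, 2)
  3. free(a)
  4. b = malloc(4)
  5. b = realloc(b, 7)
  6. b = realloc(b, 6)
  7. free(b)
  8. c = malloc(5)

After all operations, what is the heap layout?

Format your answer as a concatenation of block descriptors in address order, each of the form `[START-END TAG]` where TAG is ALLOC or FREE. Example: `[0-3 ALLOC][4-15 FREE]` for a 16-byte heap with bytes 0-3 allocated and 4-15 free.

Op 1: a = malloc(2) -> a = 0; heap: [0-1 ALLOC][2-16 FREE]
Op 2: a = realloc(a, 2) -> a = 0; heap: [0-1 ALLOC][2-16 FREE]
Op 3: free(a) -> (freed a); heap: [0-16 FREE]
Op 4: b = malloc(4) -> b = 0; heap: [0-3 ALLOC][4-16 FREE]
Op 5: b = realloc(b, 7) -> b = 0; heap: [0-6 ALLOC][7-16 FREE]
Op 6: b = realloc(b, 6) -> b = 0; heap: [0-5 ALLOC][6-16 FREE]
Op 7: free(b) -> (freed b); heap: [0-16 FREE]
Op 8: c = malloc(5) -> c = 0; heap: [0-4 ALLOC][5-16 FREE]

Answer: [0-4 ALLOC][5-16 FREE]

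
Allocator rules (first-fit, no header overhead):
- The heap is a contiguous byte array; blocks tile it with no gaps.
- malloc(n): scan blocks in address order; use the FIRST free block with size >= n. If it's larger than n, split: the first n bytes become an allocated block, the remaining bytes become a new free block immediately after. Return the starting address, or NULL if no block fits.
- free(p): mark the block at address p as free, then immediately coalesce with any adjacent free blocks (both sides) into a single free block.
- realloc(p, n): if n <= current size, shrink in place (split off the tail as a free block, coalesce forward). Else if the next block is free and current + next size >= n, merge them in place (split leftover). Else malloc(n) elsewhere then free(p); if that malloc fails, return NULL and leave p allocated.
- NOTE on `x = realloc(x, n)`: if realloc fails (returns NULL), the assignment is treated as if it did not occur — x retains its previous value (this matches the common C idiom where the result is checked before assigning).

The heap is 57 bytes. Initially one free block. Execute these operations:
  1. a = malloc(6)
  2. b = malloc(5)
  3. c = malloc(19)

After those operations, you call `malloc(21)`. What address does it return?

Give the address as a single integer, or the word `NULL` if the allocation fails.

Answer: 30

Derivation:
Op 1: a = malloc(6) -> a = 0; heap: [0-5 ALLOC][6-56 FREE]
Op 2: b = malloc(5) -> b = 6; heap: [0-5 ALLOC][6-10 ALLOC][11-56 FREE]
Op 3: c = malloc(19) -> c = 11; heap: [0-5 ALLOC][6-10 ALLOC][11-29 ALLOC][30-56 FREE]
malloc(21): first-fit scan over [0-5 ALLOC][6-10 ALLOC][11-29 ALLOC][30-56 FREE] -> 30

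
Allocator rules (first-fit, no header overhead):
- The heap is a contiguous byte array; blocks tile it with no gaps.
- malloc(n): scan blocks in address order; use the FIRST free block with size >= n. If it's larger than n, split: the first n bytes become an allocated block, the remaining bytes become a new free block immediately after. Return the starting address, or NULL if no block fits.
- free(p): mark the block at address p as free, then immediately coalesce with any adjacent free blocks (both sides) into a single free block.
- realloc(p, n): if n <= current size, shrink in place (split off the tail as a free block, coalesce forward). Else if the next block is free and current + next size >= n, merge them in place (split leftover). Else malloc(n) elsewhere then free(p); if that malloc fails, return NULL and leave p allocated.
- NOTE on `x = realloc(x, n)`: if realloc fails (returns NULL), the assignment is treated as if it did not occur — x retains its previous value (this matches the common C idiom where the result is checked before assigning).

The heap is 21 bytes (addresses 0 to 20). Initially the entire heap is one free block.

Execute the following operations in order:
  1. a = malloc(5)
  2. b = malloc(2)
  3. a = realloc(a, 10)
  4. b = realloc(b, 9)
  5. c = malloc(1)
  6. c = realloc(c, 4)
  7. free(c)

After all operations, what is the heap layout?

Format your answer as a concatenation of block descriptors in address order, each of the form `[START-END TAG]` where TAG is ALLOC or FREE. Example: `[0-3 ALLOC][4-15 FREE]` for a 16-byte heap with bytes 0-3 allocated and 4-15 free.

Answer: [0-4 FREE][5-6 ALLOC][7-16 ALLOC][17-20 FREE]

Derivation:
Op 1: a = malloc(5) -> a = 0; heap: [0-4 ALLOC][5-20 FREE]
Op 2: b = malloc(2) -> b = 5; heap: [0-4 ALLOC][5-6 ALLOC][7-20 FREE]
Op 3: a = realloc(a, 10) -> a = 7; heap: [0-4 FREE][5-6 ALLOC][7-16 ALLOC][17-20 FREE]
Op 4: b = realloc(b, 9) -> NULL (b unchanged); heap: [0-4 FREE][5-6 ALLOC][7-16 ALLOC][17-20 FREE]
Op 5: c = malloc(1) -> c = 0; heap: [0-0 ALLOC][1-4 FREE][5-6 ALLOC][7-16 ALLOC][17-20 FREE]
Op 6: c = realloc(c, 4) -> c = 0; heap: [0-3 ALLOC][4-4 FREE][5-6 ALLOC][7-16 ALLOC][17-20 FREE]
Op 7: free(c) -> (freed c); heap: [0-4 FREE][5-6 ALLOC][7-16 ALLOC][17-20 FREE]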